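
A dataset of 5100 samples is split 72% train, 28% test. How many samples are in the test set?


Train samples = 5100 * 72% = 3672
Test samples = 5100 - 3672
= 1428

1428


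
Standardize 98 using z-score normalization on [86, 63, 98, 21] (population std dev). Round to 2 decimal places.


Mean = (86 + 63 + 98 + 21) / 4 = 67.0
Variance = sum((x_i - mean)^2) / n = 863.5
Std = sqrt(863.5) = 29.3854
Z = (x - mean) / std
= (98 - 67.0) / 29.3854
= 31.0 / 29.3854
= 1.05

1.05


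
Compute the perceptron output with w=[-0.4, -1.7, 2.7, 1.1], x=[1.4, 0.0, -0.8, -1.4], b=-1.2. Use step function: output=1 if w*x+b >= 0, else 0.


z = w . x + b
= -0.4*1.4 + -1.7*0.0 + 2.7*-0.8 + 1.1*-1.4 + -1.2
= -0.56 + -0.0 + -2.16 + -1.54 + -1.2
= -4.26 + -1.2
= -5.46
Since z = -5.46 < 0, output = 0

0


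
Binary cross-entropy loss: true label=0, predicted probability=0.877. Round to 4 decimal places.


For y=0: Loss = -log(1-p)
= -log(1 - 0.877)
= -log(0.123)
= -(-2.0956)
= 2.0956

2.0956


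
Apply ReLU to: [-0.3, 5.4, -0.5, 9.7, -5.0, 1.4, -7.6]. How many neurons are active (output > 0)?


ReLU(x) = max(0, x) for each element:
ReLU(-0.3) = 0
ReLU(5.4) = 5.4
ReLU(-0.5) = 0
ReLU(9.7) = 9.7
ReLU(-5.0) = 0
ReLU(1.4) = 1.4
ReLU(-7.6) = 0
Active neurons (>0): 3

3


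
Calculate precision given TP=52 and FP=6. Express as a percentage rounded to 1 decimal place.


Precision = TP / (TP + FP) * 100
= 52 / (52 + 6)
= 52 / 58
= 0.8966
= 89.7%

89.7


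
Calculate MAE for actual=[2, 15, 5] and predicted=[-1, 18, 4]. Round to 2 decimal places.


Absolute errors: [3, 3, 1]
Sum of absolute errors = 7
MAE = 7 / 3 = 2.33

2.33


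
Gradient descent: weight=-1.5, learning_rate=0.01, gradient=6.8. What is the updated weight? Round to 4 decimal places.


w_new = w_old - lr * gradient
= -1.5 - 0.01 * 6.8
= -1.5 - (0.068)
= -1.5680

-1.5680


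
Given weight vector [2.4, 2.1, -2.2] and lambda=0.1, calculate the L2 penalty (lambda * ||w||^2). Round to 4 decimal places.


Squaring each weight:
2.4^2 = 5.76
2.1^2 = 4.41
(-2.2)^2 = 4.84
Sum of squares = 15.01
Penalty = 0.1 * 15.01 = 1.5010

1.5010


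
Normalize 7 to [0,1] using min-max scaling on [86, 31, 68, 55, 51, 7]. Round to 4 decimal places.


Min = 7, Max = 86
Range = 86 - 7 = 79
Scaled = (x - min) / (max - min)
= (7 - 7) / 79
= 0 / 79
= 0.0000

0.0000


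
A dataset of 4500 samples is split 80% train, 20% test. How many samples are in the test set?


Train samples = 4500 * 80% = 3600
Test samples = 4500 - 3600
= 900

900


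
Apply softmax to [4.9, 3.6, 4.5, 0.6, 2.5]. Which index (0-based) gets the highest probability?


Softmax is a monotonic transformation, so it preserves the argmax.
We need to find the index of the maximum logit.
Index 0: 4.9
Index 1: 3.6
Index 2: 4.5
Index 3: 0.6
Index 4: 2.5
Maximum logit = 4.9 at index 0

0


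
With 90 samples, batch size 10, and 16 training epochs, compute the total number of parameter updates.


Iterations per epoch = 90 / 10 = 9
Total updates = iterations_per_epoch * epochs
= 9 * 16
= 144

144


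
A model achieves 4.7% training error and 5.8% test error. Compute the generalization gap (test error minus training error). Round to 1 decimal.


Generalization gap = test_error - train_error
= 5.8 - 4.7
= 1.1%
A small gap suggests good generalization.

1.1


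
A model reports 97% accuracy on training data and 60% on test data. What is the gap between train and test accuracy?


Gap = train_accuracy - test_accuracy
= 97 - 60
= 37%
This large gap strongly indicates overfitting.

37


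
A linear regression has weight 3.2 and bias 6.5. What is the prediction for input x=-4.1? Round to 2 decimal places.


y = 3.2 * -4.1 + (6.5)
= -13.12 + (6.5)
= -6.62

-6.62


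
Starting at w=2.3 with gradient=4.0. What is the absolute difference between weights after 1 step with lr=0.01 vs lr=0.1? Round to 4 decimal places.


With lr=0.01: w_new = 2.3 - 0.01 * 4.0 = 2.26
With lr=0.1: w_new = 2.3 - 0.1 * 4.0 = 1.9
Absolute difference = |2.26 - 1.9|
= 0.3600

0.3600


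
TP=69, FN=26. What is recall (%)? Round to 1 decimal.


Recall = TP / (TP + FN) * 100
= 69 / (69 + 26)
= 69 / 95
= 0.7263
= 72.6%

72.6


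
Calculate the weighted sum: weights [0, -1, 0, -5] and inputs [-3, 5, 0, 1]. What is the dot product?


Element-wise products:
0 * -3 = 0
-1 * 5 = -5
0 * 0 = 0
-5 * 1 = -5
Sum = 0 + -5 + 0 + -5
= -10

-10


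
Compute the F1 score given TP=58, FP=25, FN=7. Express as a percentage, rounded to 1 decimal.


Precision = TP / (TP + FP) = 58 / 83 = 0.6988
Recall = TP / (TP + FN) = 58 / 65 = 0.8923
F1 = 2 * P * R / (P + R)
= 2 * 0.6988 * 0.8923 / (0.6988 + 0.8923)
= 1.2471 / 1.5911
= 0.7838
As percentage: 78.4%

78.4


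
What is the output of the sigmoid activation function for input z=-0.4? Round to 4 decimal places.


sigmoid(z) = 1 / (1 + exp(-z))
exp(-(-0.4)) = exp(0.4) = 1.4918
1 + 1.4918 = 2.4918
1 / 2.4918 = 0.4013

0.4013


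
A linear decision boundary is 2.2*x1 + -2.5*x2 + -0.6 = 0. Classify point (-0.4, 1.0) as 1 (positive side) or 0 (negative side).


Compute 2.2 * -0.4 + -2.5 * 1.0 + -0.6
= -0.88 + -2.5 + -0.6
= -3.98
Since -3.98 < 0, the point is on the negative side.

0


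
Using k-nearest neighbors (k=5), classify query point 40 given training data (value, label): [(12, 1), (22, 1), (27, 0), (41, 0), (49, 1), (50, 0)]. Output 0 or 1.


Distances from query 40:
Point 41 (class 0): distance = 1
Point 49 (class 1): distance = 9
Point 50 (class 0): distance = 10
Point 27 (class 0): distance = 13
Point 22 (class 1): distance = 18
K=5 nearest neighbors: classes = [0, 1, 0, 0, 1]
Votes for class 1: 2 / 5
Majority vote => class 0

0


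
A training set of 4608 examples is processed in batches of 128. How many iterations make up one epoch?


Iterations per epoch = dataset_size / batch_size
= 4608 / 128
= 36

36


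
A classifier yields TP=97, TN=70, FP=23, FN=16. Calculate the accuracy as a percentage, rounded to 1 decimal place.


Accuracy = (TP + TN) / (TP + TN + FP + FN) * 100
= (97 + 70) / (97 + 70 + 23 + 16)
= 167 / 206
= 0.8107
= 81.1%

81.1


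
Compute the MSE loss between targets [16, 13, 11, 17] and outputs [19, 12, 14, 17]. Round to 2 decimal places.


Differences: [-3, 1, -3, 0]
Squared errors: [9, 1, 9, 0]
Sum of squared errors = 19
MSE = 19 / 4 = 4.75

4.75


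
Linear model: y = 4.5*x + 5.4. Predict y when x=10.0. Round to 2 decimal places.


y = 4.5 * 10.0 + (5.4)
= 45.0 + (5.4)
= 50.40

50.40


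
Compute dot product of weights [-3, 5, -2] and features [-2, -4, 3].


Element-wise products:
-3 * -2 = 6
5 * -4 = -20
-2 * 3 = -6
Sum = 6 + -20 + -6
= -20

-20


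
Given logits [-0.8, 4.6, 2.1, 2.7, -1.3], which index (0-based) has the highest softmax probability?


Softmax is a monotonic transformation, so it preserves the argmax.
We need to find the index of the maximum logit.
Index 0: -0.8
Index 1: 4.6
Index 2: 2.1
Index 3: 2.7
Index 4: -1.3
Maximum logit = 4.6 at index 1

1


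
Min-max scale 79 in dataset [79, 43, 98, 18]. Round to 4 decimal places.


Min = 18, Max = 98
Range = 98 - 18 = 80
Scaled = (x - min) / (max - min)
= (79 - 18) / 80
= 61 / 80
= 0.7625

0.7625


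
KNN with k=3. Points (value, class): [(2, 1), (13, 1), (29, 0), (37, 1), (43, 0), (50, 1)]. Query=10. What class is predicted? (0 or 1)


Distances from query 10:
Point 13 (class 1): distance = 3
Point 2 (class 1): distance = 8
Point 29 (class 0): distance = 19
K=3 nearest neighbors: classes = [1, 1, 0]
Votes for class 1: 2 / 3
Majority vote => class 1

1


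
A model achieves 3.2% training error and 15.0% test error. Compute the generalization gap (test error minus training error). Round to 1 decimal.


Generalization gap = test_error - train_error
= 15.0 - 3.2
= 11.8%
A large gap suggests overfitting.

11.8


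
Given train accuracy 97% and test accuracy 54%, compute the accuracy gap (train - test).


Gap = train_accuracy - test_accuracy
= 97 - 54
= 43%
This large gap strongly indicates overfitting.

43


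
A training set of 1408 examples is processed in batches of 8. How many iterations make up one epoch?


Iterations per epoch = dataset_size / batch_size
= 1408 / 8
= 176

176


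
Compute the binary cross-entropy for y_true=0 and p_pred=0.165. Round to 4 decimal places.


For y=0: Loss = -log(1-p)
= -log(1 - 0.165)
= -log(0.835)
= -(-0.1803)
= 0.1803

0.1803


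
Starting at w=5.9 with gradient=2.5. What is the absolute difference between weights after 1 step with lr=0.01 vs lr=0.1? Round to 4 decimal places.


With lr=0.01: w_new = 5.9 - 0.01 * 2.5 = 5.875
With lr=0.1: w_new = 5.9 - 0.1 * 2.5 = 5.65
Absolute difference = |5.875 - 5.65|
= 0.2250

0.2250


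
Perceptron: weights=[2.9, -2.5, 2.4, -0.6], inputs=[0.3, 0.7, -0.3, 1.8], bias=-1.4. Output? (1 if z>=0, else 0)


z = w . x + b
= 2.9*0.3 + -2.5*0.7 + 2.4*-0.3 + -0.6*1.8 + -1.4
= 0.87 + -1.75 + -0.72 + -1.08 + -1.4
= -2.68 + -1.4
= -4.08
Since z = -4.08 < 0, output = 0

0


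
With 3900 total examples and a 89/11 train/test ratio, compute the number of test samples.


Train samples = 3900 * 89% = 3471
Test samples = 3900 - 3471
= 429

429


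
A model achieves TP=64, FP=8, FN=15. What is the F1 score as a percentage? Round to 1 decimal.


Precision = TP / (TP + FP) = 64 / 72 = 0.8889
Recall = TP / (TP + FN) = 64 / 79 = 0.8101
F1 = 2 * P * R / (P + R)
= 2 * 0.8889 * 0.8101 / (0.8889 + 0.8101)
= 1.4402 / 1.699
= 0.8477
As percentage: 84.8%

84.8


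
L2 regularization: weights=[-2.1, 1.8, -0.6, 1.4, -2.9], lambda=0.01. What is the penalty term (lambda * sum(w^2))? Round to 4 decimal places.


Squaring each weight:
(-2.1)^2 = 4.41
1.8^2 = 3.24
(-0.6)^2 = 0.36
1.4^2 = 1.96
(-2.9)^2 = 8.41
Sum of squares = 18.38
Penalty = 0.01 * 18.38 = 0.1838

0.1838


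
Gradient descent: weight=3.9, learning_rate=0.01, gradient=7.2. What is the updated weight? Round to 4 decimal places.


w_new = w_old - lr * gradient
= 3.9 - 0.01 * 7.2
= 3.9 - (0.072)
= 3.8280

3.8280


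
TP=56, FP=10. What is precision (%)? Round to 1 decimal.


Precision = TP / (TP + FP) * 100
= 56 / (56 + 10)
= 56 / 66
= 0.8485
= 84.8%

84.8


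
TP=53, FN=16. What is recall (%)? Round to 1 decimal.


Recall = TP / (TP + FN) * 100
= 53 / (53 + 16)
= 53 / 69
= 0.7681
= 76.8%

76.8


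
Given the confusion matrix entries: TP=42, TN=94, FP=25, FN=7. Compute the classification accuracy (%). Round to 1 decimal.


Accuracy = (TP + TN) / (TP + TN + FP + FN) * 100
= (42 + 94) / (42 + 94 + 25 + 7)
= 136 / 168
= 0.8095
= 81.0%

81.0


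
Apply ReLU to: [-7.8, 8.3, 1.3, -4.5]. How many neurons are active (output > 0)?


ReLU(x) = max(0, x) for each element:
ReLU(-7.8) = 0
ReLU(8.3) = 8.3
ReLU(1.3) = 1.3
ReLU(-4.5) = 0
Active neurons (>0): 2

2


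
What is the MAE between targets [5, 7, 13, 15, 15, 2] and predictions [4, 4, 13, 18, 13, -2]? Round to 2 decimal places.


Absolute errors: [1, 3, 0, 3, 2, 4]
Sum of absolute errors = 13
MAE = 13 / 6 = 2.17

2.17


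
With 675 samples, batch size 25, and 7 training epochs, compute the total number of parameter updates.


Iterations per epoch = 675 / 25 = 27
Total updates = iterations_per_epoch * epochs
= 27 * 7
= 189

189


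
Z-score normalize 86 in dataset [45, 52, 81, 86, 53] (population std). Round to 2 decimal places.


Mean = (45 + 52 + 81 + 86 + 53) / 5 = 63.4
Variance = sum((x_i - mean)^2) / n = 279.44
Std = sqrt(279.44) = 16.7165
Z = (x - mean) / std
= (86 - 63.4) / 16.7165
= 22.6 / 16.7165
= 1.35

1.35


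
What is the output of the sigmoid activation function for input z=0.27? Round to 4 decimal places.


sigmoid(z) = 1 / (1 + exp(-z))
exp(-(0.27)) = exp(-0.27) = 0.7634
1 + 0.7634 = 1.7634
1 / 1.7634 = 0.5671

0.5671


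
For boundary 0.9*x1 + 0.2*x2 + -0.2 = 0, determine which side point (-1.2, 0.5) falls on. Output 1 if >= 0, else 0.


Compute 0.9 * -1.2 + 0.2 * 0.5 + -0.2
= -1.08 + 0.1 + -0.2
= -1.18
Since -1.18 < 0, the point is on the negative side.

0


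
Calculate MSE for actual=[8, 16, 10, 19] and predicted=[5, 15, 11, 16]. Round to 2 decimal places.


Differences: [3, 1, -1, 3]
Squared errors: [9, 1, 1, 9]
Sum of squared errors = 20
MSE = 20 / 4 = 5.00

5.00


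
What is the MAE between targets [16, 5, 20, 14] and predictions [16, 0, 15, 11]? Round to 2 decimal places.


Absolute errors: [0, 5, 5, 3]
Sum of absolute errors = 13
MAE = 13 / 4 = 3.25

3.25


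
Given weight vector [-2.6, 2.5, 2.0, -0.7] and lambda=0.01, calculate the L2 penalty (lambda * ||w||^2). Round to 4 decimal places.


Squaring each weight:
(-2.6)^2 = 6.76
2.5^2 = 6.25
2.0^2 = 4.0
(-0.7)^2 = 0.49
Sum of squares = 17.5
Penalty = 0.01 * 17.5 = 0.1750

0.1750


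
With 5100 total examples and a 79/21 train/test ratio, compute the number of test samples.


Train samples = 5100 * 79% = 4029
Test samples = 5100 - 4029
= 1071

1071


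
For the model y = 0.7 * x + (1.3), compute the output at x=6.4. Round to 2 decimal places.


y = 0.7 * 6.4 + (1.3)
= 4.48 + (1.3)
= 5.78

5.78


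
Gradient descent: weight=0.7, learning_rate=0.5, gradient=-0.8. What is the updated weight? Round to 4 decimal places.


w_new = w_old - lr * gradient
= 0.7 - 0.5 * -0.8
= 0.7 - (-0.4)
= 1.1000

1.1000


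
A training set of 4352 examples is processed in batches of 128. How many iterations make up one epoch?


Iterations per epoch = dataset_size / batch_size
= 4352 / 128
= 34

34


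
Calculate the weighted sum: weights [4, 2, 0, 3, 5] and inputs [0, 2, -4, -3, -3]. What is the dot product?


Element-wise products:
4 * 0 = 0
2 * 2 = 4
0 * -4 = 0
3 * -3 = -9
5 * -3 = -15
Sum = 0 + 4 + 0 + -9 + -15
= -20

-20


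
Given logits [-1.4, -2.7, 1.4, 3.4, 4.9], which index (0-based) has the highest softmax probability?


Softmax is a monotonic transformation, so it preserves the argmax.
We need to find the index of the maximum logit.
Index 0: -1.4
Index 1: -2.7
Index 2: 1.4
Index 3: 3.4
Index 4: 4.9
Maximum logit = 4.9 at index 4

4


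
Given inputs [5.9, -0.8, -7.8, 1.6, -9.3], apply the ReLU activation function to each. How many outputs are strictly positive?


ReLU(x) = max(0, x) for each element:
ReLU(5.9) = 5.9
ReLU(-0.8) = 0
ReLU(-7.8) = 0
ReLU(1.6) = 1.6
ReLU(-9.3) = 0
Active neurons (>0): 2

2


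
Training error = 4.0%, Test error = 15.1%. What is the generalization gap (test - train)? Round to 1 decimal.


Generalization gap = test_error - train_error
= 15.1 - 4.0
= 11.1%
A large gap suggests overfitting.

11.1


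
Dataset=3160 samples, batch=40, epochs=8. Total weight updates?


Iterations per epoch = 3160 / 40 = 79
Total updates = iterations_per_epoch * epochs
= 79 * 8
= 632

632


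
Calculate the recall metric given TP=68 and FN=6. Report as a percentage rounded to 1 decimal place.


Recall = TP / (TP + FN) * 100
= 68 / (68 + 6)
= 68 / 74
= 0.9189
= 91.9%

91.9


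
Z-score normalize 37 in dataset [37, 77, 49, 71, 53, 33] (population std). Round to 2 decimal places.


Mean = (37 + 77 + 49 + 71 + 53 + 33) / 6 = 53.3333
Variance = sum((x_i - mean)^2) / n = 261.8889
Std = sqrt(261.8889) = 16.183
Z = (x - mean) / std
= (37 - 53.3333) / 16.183
= -16.3333 / 16.183
= -1.01

-1.01


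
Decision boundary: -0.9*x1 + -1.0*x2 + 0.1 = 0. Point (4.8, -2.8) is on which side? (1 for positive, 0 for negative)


Compute -0.9 * 4.8 + -1.0 * -2.8 + 0.1
= -4.32 + 2.8 + 0.1
= -1.42
Since -1.42 < 0, the point is on the negative side.

0


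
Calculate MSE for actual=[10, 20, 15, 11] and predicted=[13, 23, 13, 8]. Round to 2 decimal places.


Differences: [-3, -3, 2, 3]
Squared errors: [9, 9, 4, 9]
Sum of squared errors = 31
MSE = 31 / 4 = 7.75

7.75


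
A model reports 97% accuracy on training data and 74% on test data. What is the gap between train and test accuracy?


Gap = train_accuracy - test_accuracy
= 97 - 74
= 23%
This large gap strongly indicates overfitting.

23


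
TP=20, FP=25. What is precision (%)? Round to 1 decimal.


Precision = TP / (TP + FP) * 100
= 20 / (20 + 25)
= 20 / 45
= 0.4444
= 44.4%

44.4


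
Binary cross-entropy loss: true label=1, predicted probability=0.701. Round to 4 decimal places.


For y=1: Loss = -log(p)
= -log(0.701)
= -(-0.3552)
= 0.3552

0.3552


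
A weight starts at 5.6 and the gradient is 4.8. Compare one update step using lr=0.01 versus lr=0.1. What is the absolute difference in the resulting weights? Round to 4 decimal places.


With lr=0.01: w_new = 5.6 - 0.01 * 4.8 = 5.552
With lr=0.1: w_new = 5.6 - 0.1 * 4.8 = 5.12
Absolute difference = |5.552 - 5.12|
= 0.4320

0.4320


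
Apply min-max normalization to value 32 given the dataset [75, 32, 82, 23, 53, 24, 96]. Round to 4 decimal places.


Min = 23, Max = 96
Range = 96 - 23 = 73
Scaled = (x - min) / (max - min)
= (32 - 23) / 73
= 9 / 73
= 0.1233

0.1233


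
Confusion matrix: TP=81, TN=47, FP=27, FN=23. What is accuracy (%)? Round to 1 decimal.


Accuracy = (TP + TN) / (TP + TN + FP + FN) * 100
= (81 + 47) / (81 + 47 + 27 + 23)
= 128 / 178
= 0.7191
= 71.9%

71.9


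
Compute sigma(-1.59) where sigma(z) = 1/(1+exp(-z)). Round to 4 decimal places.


sigmoid(z) = 1 / (1 + exp(-z))
exp(-(-1.59)) = exp(1.59) = 4.9037
1 + 4.9037 = 5.9037
1 / 5.9037 = 0.1694

0.1694


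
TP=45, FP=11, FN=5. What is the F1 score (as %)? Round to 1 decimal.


Precision = TP / (TP + FP) = 45 / 56 = 0.8036
Recall = TP / (TP + FN) = 45 / 50 = 0.9
F1 = 2 * P * R / (P + R)
= 2 * 0.8036 * 0.9 / (0.8036 + 0.9)
= 1.4464 / 1.7036
= 0.8491
As percentage: 84.9%

84.9


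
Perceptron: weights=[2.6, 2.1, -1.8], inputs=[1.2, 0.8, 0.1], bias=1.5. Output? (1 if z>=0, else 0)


z = w . x + b
= 2.6*1.2 + 2.1*0.8 + -1.8*0.1 + 1.5
= 3.12 + 1.68 + -0.18 + 1.5
= 4.62 + 1.5
= 6.12
Since z = 6.12 >= 0, output = 1

1


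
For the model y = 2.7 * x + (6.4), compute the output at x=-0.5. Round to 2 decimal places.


y = 2.7 * -0.5 + (6.4)
= -1.35 + (6.4)
= 5.05

5.05


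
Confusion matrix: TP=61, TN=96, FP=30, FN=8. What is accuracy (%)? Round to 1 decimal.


Accuracy = (TP + TN) / (TP + TN + FP + FN) * 100
= (61 + 96) / (61 + 96 + 30 + 8)
= 157 / 195
= 0.8051
= 80.5%

80.5


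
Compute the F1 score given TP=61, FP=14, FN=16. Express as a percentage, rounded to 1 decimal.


Precision = TP / (TP + FP) = 61 / 75 = 0.8133
Recall = TP / (TP + FN) = 61 / 77 = 0.7922
F1 = 2 * P * R / (P + R)
= 2 * 0.8133 * 0.7922 / (0.8133 + 0.7922)
= 1.2887 / 1.6055
= 0.8026
As percentage: 80.3%

80.3


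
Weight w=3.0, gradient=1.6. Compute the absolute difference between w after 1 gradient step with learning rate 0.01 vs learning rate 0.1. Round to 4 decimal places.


With lr=0.01: w_new = 3.0 - 0.01 * 1.6 = 2.984
With lr=0.1: w_new = 3.0 - 0.1 * 1.6 = 2.84
Absolute difference = |2.984 - 2.84|
= 0.1440

0.1440


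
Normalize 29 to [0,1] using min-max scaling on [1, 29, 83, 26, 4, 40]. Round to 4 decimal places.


Min = 1, Max = 83
Range = 83 - 1 = 82
Scaled = (x - min) / (max - min)
= (29 - 1) / 82
= 28 / 82
= 0.3415

0.3415


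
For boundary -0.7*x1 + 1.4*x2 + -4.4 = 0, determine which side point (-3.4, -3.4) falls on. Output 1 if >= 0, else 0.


Compute -0.7 * -3.4 + 1.4 * -3.4 + -4.4
= 2.38 + -4.76 + -4.4
= -6.78
Since -6.78 < 0, the point is on the negative side.

0


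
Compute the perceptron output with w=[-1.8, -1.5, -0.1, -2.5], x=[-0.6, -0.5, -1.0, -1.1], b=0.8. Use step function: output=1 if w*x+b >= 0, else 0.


z = w . x + b
= -1.8*-0.6 + -1.5*-0.5 + -0.1*-1.0 + -2.5*-1.1 + 0.8
= 1.08 + 0.75 + 0.1 + 2.75 + 0.8
= 4.68 + 0.8
= 5.48
Since z = 5.48 >= 0, output = 1

1


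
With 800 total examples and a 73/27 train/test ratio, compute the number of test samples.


Train samples = 800 * 73% = 584
Test samples = 800 - 584
= 216

216


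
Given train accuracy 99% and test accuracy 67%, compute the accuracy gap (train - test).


Gap = train_accuracy - test_accuracy
= 99 - 67
= 32%
This large gap strongly indicates overfitting.

32


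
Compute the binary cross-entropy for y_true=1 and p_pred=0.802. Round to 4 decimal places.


For y=1: Loss = -log(p)
= -log(0.802)
= -(-0.2206)
= 0.2206

0.2206


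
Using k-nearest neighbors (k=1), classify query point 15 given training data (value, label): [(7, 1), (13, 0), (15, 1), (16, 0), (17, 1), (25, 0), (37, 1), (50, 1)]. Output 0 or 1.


Distances from query 15:
Point 15 (class 1): distance = 0
K=1 nearest neighbors: classes = [1]
Votes for class 1: 1 / 1
Majority vote => class 1

1


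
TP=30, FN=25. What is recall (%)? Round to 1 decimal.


Recall = TP / (TP + FN) * 100
= 30 / (30 + 25)
= 30 / 55
= 0.5455
= 54.5%

54.5


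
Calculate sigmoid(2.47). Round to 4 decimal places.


sigmoid(z) = 1 / (1 + exp(-z))
exp(-(2.47)) = exp(-2.47) = 0.0846
1 + 0.0846 = 1.0846
1 / 1.0846 = 0.9220

0.9220


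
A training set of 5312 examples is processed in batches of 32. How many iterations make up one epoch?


Iterations per epoch = dataset_size / batch_size
= 5312 / 32
= 166

166


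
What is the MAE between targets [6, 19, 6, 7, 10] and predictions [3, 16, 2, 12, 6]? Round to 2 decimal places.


Absolute errors: [3, 3, 4, 5, 4]
Sum of absolute errors = 19
MAE = 19 / 5 = 3.80

3.80


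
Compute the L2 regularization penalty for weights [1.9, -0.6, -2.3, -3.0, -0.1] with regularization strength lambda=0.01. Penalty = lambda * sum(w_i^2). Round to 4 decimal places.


Squaring each weight:
1.9^2 = 3.61
(-0.6)^2 = 0.36
(-2.3)^2 = 5.29
(-3.0)^2 = 9.0
(-0.1)^2 = 0.01
Sum of squares = 18.27
Penalty = 0.01 * 18.27 = 0.1827

0.1827


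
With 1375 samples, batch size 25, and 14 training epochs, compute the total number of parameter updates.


Iterations per epoch = 1375 / 25 = 55
Total updates = iterations_per_epoch * epochs
= 55 * 14
= 770

770


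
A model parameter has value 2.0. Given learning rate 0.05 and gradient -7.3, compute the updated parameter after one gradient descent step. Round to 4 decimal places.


w_new = w_old - lr * gradient
= 2.0 - 0.05 * -7.3
= 2.0 - (-0.365)
= 2.3650

2.3650


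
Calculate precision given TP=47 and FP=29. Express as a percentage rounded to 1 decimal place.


Precision = TP / (TP + FP) * 100
= 47 / (47 + 29)
= 47 / 76
= 0.6184
= 61.8%

61.8


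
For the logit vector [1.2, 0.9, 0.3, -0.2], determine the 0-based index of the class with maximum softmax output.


Softmax is a monotonic transformation, so it preserves the argmax.
We need to find the index of the maximum logit.
Index 0: 1.2
Index 1: 0.9
Index 2: 0.3
Index 3: -0.2
Maximum logit = 1.2 at index 0

0


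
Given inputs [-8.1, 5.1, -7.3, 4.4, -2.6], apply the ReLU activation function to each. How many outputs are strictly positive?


ReLU(x) = max(0, x) for each element:
ReLU(-8.1) = 0
ReLU(5.1) = 5.1
ReLU(-7.3) = 0
ReLU(4.4) = 4.4
ReLU(-2.6) = 0
Active neurons (>0): 2

2


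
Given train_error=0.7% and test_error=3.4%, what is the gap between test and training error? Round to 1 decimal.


Generalization gap = test_error - train_error
= 3.4 - 0.7
= 2.7%
A moderate gap.

2.7


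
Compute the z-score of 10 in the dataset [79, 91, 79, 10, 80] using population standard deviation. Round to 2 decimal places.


Mean = (79 + 91 + 79 + 10 + 80) / 5 = 67.8
Variance = sum((x_i - mean)^2) / n = 855.76
Std = sqrt(855.76) = 29.2534
Z = (x - mean) / std
= (10 - 67.8) / 29.2534
= -57.8 / 29.2534
= -1.98

-1.98


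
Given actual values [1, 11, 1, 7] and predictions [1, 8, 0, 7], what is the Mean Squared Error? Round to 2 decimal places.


Differences: [0, 3, 1, 0]
Squared errors: [0, 9, 1, 0]
Sum of squared errors = 10
MSE = 10 / 4 = 2.50

2.50


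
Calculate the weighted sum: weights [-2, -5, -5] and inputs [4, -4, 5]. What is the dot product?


Element-wise products:
-2 * 4 = -8
-5 * -4 = 20
-5 * 5 = -25
Sum = -8 + 20 + -25
= -13

-13


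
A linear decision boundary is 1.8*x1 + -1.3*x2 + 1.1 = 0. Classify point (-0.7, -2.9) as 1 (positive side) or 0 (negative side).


Compute 1.8 * -0.7 + -1.3 * -2.9 + 1.1
= -1.26 + 3.77 + 1.1
= 3.61
Since 3.61 >= 0, the point is on the positive side.

1


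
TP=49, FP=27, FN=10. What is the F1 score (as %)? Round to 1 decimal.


Precision = TP / (TP + FP) = 49 / 76 = 0.6447
Recall = TP / (TP + FN) = 49 / 59 = 0.8305
F1 = 2 * P * R / (P + R)
= 2 * 0.6447 * 0.8305 / (0.6447 + 0.8305)
= 1.0709 / 1.4752
= 0.7259
As percentage: 72.6%

72.6


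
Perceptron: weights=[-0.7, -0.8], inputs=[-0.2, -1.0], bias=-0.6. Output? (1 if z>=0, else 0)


z = w . x + b
= -0.7*-0.2 + -0.8*-1.0 + -0.6
= 0.14 + 0.8 + -0.6
= 0.94 + -0.6
= 0.34
Since z = 0.34 >= 0, output = 1

1


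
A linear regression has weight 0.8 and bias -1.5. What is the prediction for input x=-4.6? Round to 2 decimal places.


y = 0.8 * -4.6 + (-1.5)
= -3.68 + (-1.5)
= -5.18

-5.18


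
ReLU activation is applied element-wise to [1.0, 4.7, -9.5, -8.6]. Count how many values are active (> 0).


ReLU(x) = max(0, x) for each element:
ReLU(1.0) = 1.0
ReLU(4.7) = 4.7
ReLU(-9.5) = 0
ReLU(-8.6) = 0
Active neurons (>0): 2

2


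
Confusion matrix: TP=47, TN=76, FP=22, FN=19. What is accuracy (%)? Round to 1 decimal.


Accuracy = (TP + TN) / (TP + TN + FP + FN) * 100
= (47 + 76) / (47 + 76 + 22 + 19)
= 123 / 164
= 0.75
= 75.0%

75.0


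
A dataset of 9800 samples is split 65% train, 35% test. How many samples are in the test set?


Train samples = 9800 * 65% = 6370
Test samples = 9800 - 6370
= 3430

3430


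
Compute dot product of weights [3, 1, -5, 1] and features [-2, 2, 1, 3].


Element-wise products:
3 * -2 = -6
1 * 2 = 2
-5 * 1 = -5
1 * 3 = 3
Sum = -6 + 2 + -5 + 3
= -6

-6


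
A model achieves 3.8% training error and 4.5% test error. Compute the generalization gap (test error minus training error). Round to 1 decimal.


Generalization gap = test_error - train_error
= 4.5 - 3.8
= 0.7%
A small gap suggests good generalization.

0.7


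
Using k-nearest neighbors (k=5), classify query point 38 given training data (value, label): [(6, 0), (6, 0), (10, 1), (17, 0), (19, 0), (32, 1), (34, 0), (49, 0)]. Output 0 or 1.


Distances from query 38:
Point 34 (class 0): distance = 4
Point 32 (class 1): distance = 6
Point 49 (class 0): distance = 11
Point 19 (class 0): distance = 19
Point 17 (class 0): distance = 21
K=5 nearest neighbors: classes = [0, 1, 0, 0, 0]
Votes for class 1: 1 / 5
Majority vote => class 0

0


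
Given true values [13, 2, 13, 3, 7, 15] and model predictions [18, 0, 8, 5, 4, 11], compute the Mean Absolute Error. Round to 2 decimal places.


Absolute errors: [5, 2, 5, 2, 3, 4]
Sum of absolute errors = 21
MAE = 21 / 6 = 3.50

3.50


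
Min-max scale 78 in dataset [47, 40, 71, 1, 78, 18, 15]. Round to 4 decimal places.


Min = 1, Max = 78
Range = 78 - 1 = 77
Scaled = (x - min) / (max - min)
= (78 - 1) / 77
= 77 / 77
= 1.0000

1.0000


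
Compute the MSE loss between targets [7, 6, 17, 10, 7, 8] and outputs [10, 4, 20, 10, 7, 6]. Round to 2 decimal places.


Differences: [-3, 2, -3, 0, 0, 2]
Squared errors: [9, 4, 9, 0, 0, 4]
Sum of squared errors = 26
MSE = 26 / 6 = 4.33

4.33


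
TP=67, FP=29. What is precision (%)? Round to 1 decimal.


Precision = TP / (TP + FP) * 100
= 67 / (67 + 29)
= 67 / 96
= 0.6979
= 69.8%

69.8


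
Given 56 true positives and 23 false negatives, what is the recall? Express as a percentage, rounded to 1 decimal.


Recall = TP / (TP + FN) * 100
= 56 / (56 + 23)
= 56 / 79
= 0.7089
= 70.9%

70.9


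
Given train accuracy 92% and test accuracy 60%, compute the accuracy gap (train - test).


Gap = train_accuracy - test_accuracy
= 92 - 60
= 32%
This large gap strongly indicates overfitting.

32


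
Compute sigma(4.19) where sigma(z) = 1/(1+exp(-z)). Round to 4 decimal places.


sigmoid(z) = 1 / (1 + exp(-z))
exp(-(4.19)) = exp(-4.19) = 0.0151
1 + 0.0151 = 1.0151
1 / 1.0151 = 0.9851

0.9851


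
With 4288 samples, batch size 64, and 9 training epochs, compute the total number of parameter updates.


Iterations per epoch = 4288 / 64 = 67
Total updates = iterations_per_epoch * epochs
= 67 * 9
= 603

603


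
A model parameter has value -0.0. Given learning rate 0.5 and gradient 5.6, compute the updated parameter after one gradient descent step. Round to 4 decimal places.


w_new = w_old - lr * gradient
= -0.0 - 0.5 * 5.6
= -0.0 - (2.8)
= -2.8000

-2.8000


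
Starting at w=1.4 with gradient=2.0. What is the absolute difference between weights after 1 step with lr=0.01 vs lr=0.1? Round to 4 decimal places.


With lr=0.01: w_new = 1.4 - 0.01 * 2.0 = 1.38
With lr=0.1: w_new = 1.4 - 0.1 * 2.0 = 1.2
Absolute difference = |1.38 - 1.2|
= 0.1800

0.1800


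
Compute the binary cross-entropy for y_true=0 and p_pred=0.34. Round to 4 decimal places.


For y=0: Loss = -log(1-p)
= -log(1 - 0.34)
= -log(0.66)
= -(-0.4155)
= 0.4155

0.4155


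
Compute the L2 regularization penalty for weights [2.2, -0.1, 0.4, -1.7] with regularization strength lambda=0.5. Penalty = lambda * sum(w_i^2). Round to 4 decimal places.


Squaring each weight:
2.2^2 = 4.84
(-0.1)^2 = 0.01
0.4^2 = 0.16
(-1.7)^2 = 2.89
Sum of squares = 7.9
Penalty = 0.5 * 7.9 = 3.9500

3.9500


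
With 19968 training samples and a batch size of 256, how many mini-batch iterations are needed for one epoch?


Iterations per epoch = dataset_size / batch_size
= 19968 / 256
= 78

78


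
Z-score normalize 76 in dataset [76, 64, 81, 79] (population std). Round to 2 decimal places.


Mean = (76 + 64 + 81 + 79) / 4 = 75.0
Variance = sum((x_i - mean)^2) / n = 43.5
Std = sqrt(43.5) = 6.5955
Z = (x - mean) / std
= (76 - 75.0) / 6.5955
= 1.0 / 6.5955
= 0.15

0.15


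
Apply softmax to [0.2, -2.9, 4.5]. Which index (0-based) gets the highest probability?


Softmax is a monotonic transformation, so it preserves the argmax.
We need to find the index of the maximum logit.
Index 0: 0.2
Index 1: -2.9
Index 2: 4.5
Maximum logit = 4.5 at index 2

2


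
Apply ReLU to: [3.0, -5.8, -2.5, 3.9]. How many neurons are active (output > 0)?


ReLU(x) = max(0, x) for each element:
ReLU(3.0) = 3.0
ReLU(-5.8) = 0
ReLU(-2.5) = 0
ReLU(3.9) = 3.9
Active neurons (>0): 2

2


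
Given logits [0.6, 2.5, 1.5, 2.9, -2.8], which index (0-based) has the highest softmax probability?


Softmax is a monotonic transformation, so it preserves the argmax.
We need to find the index of the maximum logit.
Index 0: 0.6
Index 1: 2.5
Index 2: 1.5
Index 3: 2.9
Index 4: -2.8
Maximum logit = 2.9 at index 3

3


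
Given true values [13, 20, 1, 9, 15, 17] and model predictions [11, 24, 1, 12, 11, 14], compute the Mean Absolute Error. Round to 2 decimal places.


Absolute errors: [2, 4, 0, 3, 4, 3]
Sum of absolute errors = 16
MAE = 16 / 6 = 2.67

2.67


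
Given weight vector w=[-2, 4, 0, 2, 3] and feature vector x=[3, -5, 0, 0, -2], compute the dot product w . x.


Element-wise products:
-2 * 3 = -6
4 * -5 = -20
0 * 0 = 0
2 * 0 = 0
3 * -2 = -6
Sum = -6 + -20 + 0 + 0 + -6
= -32

-32


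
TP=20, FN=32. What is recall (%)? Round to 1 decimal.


Recall = TP / (TP + FN) * 100
= 20 / (20 + 32)
= 20 / 52
= 0.3846
= 38.5%

38.5


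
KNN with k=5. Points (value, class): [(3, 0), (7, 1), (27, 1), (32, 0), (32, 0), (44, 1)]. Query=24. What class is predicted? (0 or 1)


Distances from query 24:
Point 27 (class 1): distance = 3
Point 32 (class 0): distance = 8
Point 32 (class 0): distance = 8
Point 7 (class 1): distance = 17
Point 44 (class 1): distance = 20
K=5 nearest neighbors: classes = [1, 0, 0, 1, 1]
Votes for class 1: 3 / 5
Majority vote => class 1

1


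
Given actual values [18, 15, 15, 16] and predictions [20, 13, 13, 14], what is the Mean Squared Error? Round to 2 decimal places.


Differences: [-2, 2, 2, 2]
Squared errors: [4, 4, 4, 4]
Sum of squared errors = 16
MSE = 16 / 4 = 4.00

4.00


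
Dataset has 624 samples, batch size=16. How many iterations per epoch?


Iterations per epoch = dataset_size / batch_size
= 624 / 16
= 39

39


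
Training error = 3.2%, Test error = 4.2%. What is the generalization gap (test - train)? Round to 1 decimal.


Generalization gap = test_error - train_error
= 4.2 - 3.2
= 1.0%
A small gap suggests good generalization.

1.0


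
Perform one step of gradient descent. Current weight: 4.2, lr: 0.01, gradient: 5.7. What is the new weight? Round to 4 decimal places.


w_new = w_old - lr * gradient
= 4.2 - 0.01 * 5.7
= 4.2 - (0.057)
= 4.1430

4.1430


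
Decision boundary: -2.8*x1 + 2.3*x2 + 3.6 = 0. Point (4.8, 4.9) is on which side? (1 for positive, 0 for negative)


Compute -2.8 * 4.8 + 2.3 * 4.9 + 3.6
= -13.44 + 11.27 + 3.6
= 1.43
Since 1.43 >= 0, the point is on the positive side.

1


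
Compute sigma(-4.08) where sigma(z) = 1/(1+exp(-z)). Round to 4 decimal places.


sigmoid(z) = 1 / (1 + exp(-z))
exp(-(-4.08)) = exp(4.08) = 59.1455
1 + 59.1455 = 60.1455
1 / 60.1455 = 0.0166

0.0166


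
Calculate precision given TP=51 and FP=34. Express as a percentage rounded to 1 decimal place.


Precision = TP / (TP + FP) * 100
= 51 / (51 + 34)
= 51 / 85
= 0.6
= 60.0%

60.0


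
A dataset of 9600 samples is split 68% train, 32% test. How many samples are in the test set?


Train samples = 9600 * 68% = 6528
Test samples = 9600 - 6528
= 3072

3072


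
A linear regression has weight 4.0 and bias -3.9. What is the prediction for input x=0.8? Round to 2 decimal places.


y = 4.0 * 0.8 + (-3.9)
= 3.2 + (-3.9)
= -0.70

-0.70


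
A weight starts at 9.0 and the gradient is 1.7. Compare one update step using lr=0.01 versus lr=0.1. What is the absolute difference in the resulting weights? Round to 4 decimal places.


With lr=0.01: w_new = 9.0 - 0.01 * 1.7 = 8.983
With lr=0.1: w_new = 9.0 - 0.1 * 1.7 = 8.83
Absolute difference = |8.983 - 8.83|
= 0.1530

0.1530


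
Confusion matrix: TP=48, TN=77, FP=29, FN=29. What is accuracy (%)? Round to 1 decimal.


Accuracy = (TP + TN) / (TP + TN + FP + FN) * 100
= (48 + 77) / (48 + 77 + 29 + 29)
= 125 / 183
= 0.6831
= 68.3%

68.3


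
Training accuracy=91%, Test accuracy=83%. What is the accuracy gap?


Gap = train_accuracy - test_accuracy
= 91 - 83
= 8%
This moderate gap may indicate mild overfitting.

8


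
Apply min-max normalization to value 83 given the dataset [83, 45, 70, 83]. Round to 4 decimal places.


Min = 45, Max = 83
Range = 83 - 45 = 38
Scaled = (x - min) / (max - min)
= (83 - 45) / 38
= 38 / 38
= 1.0000

1.0000


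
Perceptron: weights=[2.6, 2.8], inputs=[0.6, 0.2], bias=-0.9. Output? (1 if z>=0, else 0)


z = w . x + b
= 2.6*0.6 + 2.8*0.2 + -0.9
= 1.56 + 0.56 + -0.9
= 2.12 + -0.9
= 1.22
Since z = 1.22 >= 0, output = 1

1


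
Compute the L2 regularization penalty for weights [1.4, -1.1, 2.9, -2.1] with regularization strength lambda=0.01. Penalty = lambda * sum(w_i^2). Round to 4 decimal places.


Squaring each weight:
1.4^2 = 1.96
(-1.1)^2 = 1.21
2.9^2 = 8.41
(-2.1)^2 = 4.41
Sum of squares = 15.99
Penalty = 0.01 * 15.99 = 0.1599

0.1599


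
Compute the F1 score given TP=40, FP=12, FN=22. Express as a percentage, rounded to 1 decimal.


Precision = TP / (TP + FP) = 40 / 52 = 0.7692
Recall = TP / (TP + FN) = 40 / 62 = 0.6452
F1 = 2 * P * R / (P + R)
= 2 * 0.7692 * 0.6452 / (0.7692 + 0.6452)
= 0.9926 / 1.4144
= 0.7018
As percentage: 70.2%

70.2


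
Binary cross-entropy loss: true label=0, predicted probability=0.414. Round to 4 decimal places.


For y=0: Loss = -log(1-p)
= -log(1 - 0.414)
= -log(0.586)
= -(-0.5344)
= 0.5344

0.5344


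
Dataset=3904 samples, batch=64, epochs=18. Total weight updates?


Iterations per epoch = 3904 / 64 = 61
Total updates = iterations_per_epoch * epochs
= 61 * 18
= 1098

1098


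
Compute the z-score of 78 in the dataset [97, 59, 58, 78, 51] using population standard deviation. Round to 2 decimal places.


Mean = (97 + 59 + 58 + 78 + 51) / 5 = 68.6
Variance = sum((x_i - mean)^2) / n = 281.84
Std = sqrt(281.84) = 16.7881
Z = (x - mean) / std
= (78 - 68.6) / 16.7881
= 9.4 / 16.7881
= 0.56

0.56


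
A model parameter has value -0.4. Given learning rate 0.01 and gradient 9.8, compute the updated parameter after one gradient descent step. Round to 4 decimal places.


w_new = w_old - lr * gradient
= -0.4 - 0.01 * 9.8
= -0.4 - (0.098)
= -0.4980

-0.4980


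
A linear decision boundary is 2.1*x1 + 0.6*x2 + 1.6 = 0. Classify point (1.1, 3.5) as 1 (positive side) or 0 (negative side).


Compute 2.1 * 1.1 + 0.6 * 3.5 + 1.6
= 2.31 + 2.1 + 1.6
= 6.01
Since 6.01 >= 0, the point is on the positive side.

1


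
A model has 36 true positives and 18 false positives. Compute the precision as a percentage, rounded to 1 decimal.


Precision = TP / (TP + FP) * 100
= 36 / (36 + 18)
= 36 / 54
= 0.6667
= 66.7%

66.7


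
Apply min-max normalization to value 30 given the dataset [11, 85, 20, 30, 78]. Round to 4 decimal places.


Min = 11, Max = 85
Range = 85 - 11 = 74
Scaled = (x - min) / (max - min)
= (30 - 11) / 74
= 19 / 74
= 0.2568

0.2568


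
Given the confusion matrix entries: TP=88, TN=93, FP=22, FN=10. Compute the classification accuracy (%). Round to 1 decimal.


Accuracy = (TP + TN) / (TP + TN + FP + FN) * 100
= (88 + 93) / (88 + 93 + 22 + 10)
= 181 / 213
= 0.8498
= 85.0%

85.0


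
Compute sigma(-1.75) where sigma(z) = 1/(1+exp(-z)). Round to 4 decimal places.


sigmoid(z) = 1 / (1 + exp(-z))
exp(-(-1.75)) = exp(1.75) = 5.7546
1 + 5.7546 = 6.7546
1 / 6.7546 = 0.1480

0.1480


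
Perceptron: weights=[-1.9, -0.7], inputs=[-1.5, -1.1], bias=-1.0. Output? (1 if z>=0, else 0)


z = w . x + b
= -1.9*-1.5 + -0.7*-1.1 + -1.0
= 2.85 + 0.77 + -1.0
= 3.62 + -1.0
= 2.62
Since z = 2.62 >= 0, output = 1

1


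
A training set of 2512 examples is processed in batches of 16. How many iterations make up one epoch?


Iterations per epoch = dataset_size / batch_size
= 2512 / 16
= 157

157


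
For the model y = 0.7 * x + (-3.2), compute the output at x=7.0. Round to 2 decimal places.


y = 0.7 * 7.0 + (-3.2)
= 4.9 + (-3.2)
= 1.70

1.70


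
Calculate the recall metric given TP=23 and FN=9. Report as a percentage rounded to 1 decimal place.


Recall = TP / (TP + FN) * 100
= 23 / (23 + 9)
= 23 / 32
= 0.7188
= 71.9%

71.9


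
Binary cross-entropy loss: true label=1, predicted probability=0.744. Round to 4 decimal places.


For y=1: Loss = -log(p)
= -log(0.744)
= -(-0.2957)
= 0.2957

0.2957


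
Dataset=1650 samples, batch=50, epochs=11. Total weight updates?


Iterations per epoch = 1650 / 50 = 33
Total updates = iterations_per_epoch * epochs
= 33 * 11
= 363

363


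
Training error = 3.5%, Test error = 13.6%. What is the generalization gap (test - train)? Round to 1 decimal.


Generalization gap = test_error - train_error
= 13.6 - 3.5
= 10.1%
A large gap suggests overfitting.

10.1


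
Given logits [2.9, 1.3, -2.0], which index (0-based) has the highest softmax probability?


Softmax is a monotonic transformation, so it preserves the argmax.
We need to find the index of the maximum logit.
Index 0: 2.9
Index 1: 1.3
Index 2: -2.0
Maximum logit = 2.9 at index 0

0


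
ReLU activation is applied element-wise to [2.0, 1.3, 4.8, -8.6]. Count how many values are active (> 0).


ReLU(x) = max(0, x) for each element:
ReLU(2.0) = 2.0
ReLU(1.3) = 1.3
ReLU(4.8) = 4.8
ReLU(-8.6) = 0
Active neurons (>0): 3

3


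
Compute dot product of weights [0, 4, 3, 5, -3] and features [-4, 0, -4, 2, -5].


Element-wise products:
0 * -4 = 0
4 * 0 = 0
3 * -4 = -12
5 * 2 = 10
-3 * -5 = 15
Sum = 0 + 0 + -12 + 10 + 15
= 13

13


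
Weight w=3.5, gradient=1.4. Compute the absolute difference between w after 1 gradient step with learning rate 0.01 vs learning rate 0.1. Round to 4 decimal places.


With lr=0.01: w_new = 3.5 - 0.01 * 1.4 = 3.486
With lr=0.1: w_new = 3.5 - 0.1 * 1.4 = 3.36
Absolute difference = |3.486 - 3.36|
= 0.1260

0.1260
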